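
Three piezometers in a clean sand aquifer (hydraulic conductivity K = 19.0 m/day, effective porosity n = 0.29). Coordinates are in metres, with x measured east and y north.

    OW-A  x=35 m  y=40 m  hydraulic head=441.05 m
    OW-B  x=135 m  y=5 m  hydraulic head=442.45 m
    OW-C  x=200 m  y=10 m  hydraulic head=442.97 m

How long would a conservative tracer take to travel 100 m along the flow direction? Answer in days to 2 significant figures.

Three-point gradient (reference OW-A): Δ to OW-B = (100, -35, +1.40), Δ to OW-C = (165, -30, +1.92).
∂h/∂x = +0.009081, ∂h/∂y = -0.01405 (det = 2775).
|∇h| = √(0.009081² + -0.01405²) = 0.01673
Seepage velocity v = K·i/n = 19.0 × 0.01673 / 0.29 = 1.096 m/day.
t = 100 / 1.096 = 91.24 days.

91 days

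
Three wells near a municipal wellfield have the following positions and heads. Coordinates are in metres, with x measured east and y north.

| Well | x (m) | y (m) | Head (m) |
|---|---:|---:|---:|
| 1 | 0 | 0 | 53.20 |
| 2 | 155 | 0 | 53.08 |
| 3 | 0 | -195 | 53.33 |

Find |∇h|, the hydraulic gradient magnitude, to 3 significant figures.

0.00102

∂h/∂x = (53.08 − 53.20) / (155 − 0) = -0.0007742
∂h/∂y = (53.33 − 53.20) / (-195 − 0) = -0.0006667
|∇h| = √(-0.0007742² + -0.0006667²) = 0.001022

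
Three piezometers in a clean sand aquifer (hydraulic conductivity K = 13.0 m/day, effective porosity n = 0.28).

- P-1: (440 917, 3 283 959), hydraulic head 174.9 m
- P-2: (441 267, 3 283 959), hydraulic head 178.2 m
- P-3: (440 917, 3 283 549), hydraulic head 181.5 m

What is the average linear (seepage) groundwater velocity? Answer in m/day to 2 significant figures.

∂h/∂x = (178.2 − 174.9) / (441267 − 440917) = +0.009429
∂h/∂y = (181.5 − 174.9) / (3283549 − 3283959) = -0.01610
|∇h| = √(0.009429² + -0.01610²) = 0.01866
Seepage velocity v = K·i/n = 13.0 × 0.01866 / 0.28 = 0.8664 m/day.

0.87 m/day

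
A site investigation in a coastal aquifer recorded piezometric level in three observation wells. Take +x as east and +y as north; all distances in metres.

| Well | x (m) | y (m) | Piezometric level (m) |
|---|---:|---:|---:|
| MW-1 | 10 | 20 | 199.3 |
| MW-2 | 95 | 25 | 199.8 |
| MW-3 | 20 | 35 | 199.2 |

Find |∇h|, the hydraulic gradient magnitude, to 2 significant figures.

0.013

With h = a·x + b·y + c and MW-1 as origin, the differences give:
  85·a + 5·b = +0.5
  10·a + 15·b = -0.1
Eliminate b (×15 and ×5, subtract): 1225·a = 8.00 → a = ∂h/∂x = +0.006531
Back-substitute: b = ∂h/∂y = -0.01102.
|∇h| = √(0.006531² + -0.01102²) = 0.01281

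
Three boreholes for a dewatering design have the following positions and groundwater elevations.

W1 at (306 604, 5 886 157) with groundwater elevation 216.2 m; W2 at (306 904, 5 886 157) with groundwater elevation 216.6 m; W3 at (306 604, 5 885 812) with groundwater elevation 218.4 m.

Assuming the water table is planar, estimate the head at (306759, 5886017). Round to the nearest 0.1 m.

∂h/∂x = (216.6 − 216.2) / (306904 − 306604) = +0.001333
∂h/∂y = (218.4 − 216.2) / (5885812 − 5886157) = -0.006377
h(306759, 5886017) = 216.2 + (+0.001333)·(155) + (-0.006377)·(-140) = 216.2 +0.207 +0.893 = 217.299 m.

217.3 m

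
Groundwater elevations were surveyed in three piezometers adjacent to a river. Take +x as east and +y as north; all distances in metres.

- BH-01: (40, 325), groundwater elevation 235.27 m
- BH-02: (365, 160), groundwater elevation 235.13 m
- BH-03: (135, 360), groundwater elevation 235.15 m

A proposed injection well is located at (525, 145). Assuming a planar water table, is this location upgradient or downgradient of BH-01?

Differences from BH-01: to BH-02 (Δx, Δy, Δh) = (325, -165, -0.14); to BH-03 = (95, 35, -0.12).
Solve a·Δx + b·Δy = Δh: det = 325·35 − 95·(-165) = 27050.
∂h/∂x = [(-0.14)·35 − (-0.12)·(-165)] / 27050 = -0.0009131
∂h/∂y = [325·(-0.12) − 95·(-0.14)] / 27050 = -0.0009501
Head at (525, 145) = 235.27 + (-0.0009131)·(485) + (-0.0009501)·(-180) = 235.00 m.
That is lower than the 235.27 m at BH-01, so the point is downgradient.

downgradient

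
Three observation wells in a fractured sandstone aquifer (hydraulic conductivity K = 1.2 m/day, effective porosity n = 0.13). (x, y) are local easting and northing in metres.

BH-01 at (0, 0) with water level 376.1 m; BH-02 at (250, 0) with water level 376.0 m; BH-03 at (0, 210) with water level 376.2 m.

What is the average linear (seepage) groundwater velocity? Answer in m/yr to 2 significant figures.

2.1 m/yr

∂h/∂x = (376.0 − 376.1) / (250 − 0) = -0.0004000
∂h/∂y = (376.2 − 376.1) / (210 − 0) = +0.0004762
|∇h| = √(-0.0004000² + 0.0004762²) = 0.0006219
Seepage velocity v = K·i/n = 1.2 × 0.0006219 / 0.13 = 0.005741 m/day = 2.097 m/yr.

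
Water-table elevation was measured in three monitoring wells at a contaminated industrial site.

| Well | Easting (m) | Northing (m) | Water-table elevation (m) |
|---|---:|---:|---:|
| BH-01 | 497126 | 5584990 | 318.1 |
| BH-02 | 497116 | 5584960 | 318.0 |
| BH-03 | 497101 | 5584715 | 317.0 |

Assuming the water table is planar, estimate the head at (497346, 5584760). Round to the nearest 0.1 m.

Differences from BH-01: to BH-02 (Δx, Δy, Δh) = (-10, -30, -0.1); to BH-03 = (-25, -275, -1.1).
Solve a·Δx + b·Δy = Δh: det = (-10)·(-275) − (-25)·(-30) = 2000.
∂h/∂x = [(-0.1)·(-275) − (-1.1)·(-30)] / 2000 = -0.002750
∂h/∂y = [(-10)·(-1.1) − (-25)·(-0.1)] / 2000 = +0.004250
h(497346, 5584760) = 318.1 + (-0.002750)·(220) + (+0.004250)·(-230) = 318.1 -0.605 -0.977 = 316.518 m.

316.5 m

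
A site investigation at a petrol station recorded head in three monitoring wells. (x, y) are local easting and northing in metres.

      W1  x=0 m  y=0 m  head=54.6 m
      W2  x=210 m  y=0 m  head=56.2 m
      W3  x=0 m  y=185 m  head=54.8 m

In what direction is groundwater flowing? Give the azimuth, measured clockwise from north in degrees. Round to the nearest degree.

262°

∂h/∂x = (56.2 − 54.6) / (210 − 0) = +0.007619
∂h/∂y = (54.8 − 54.6) / (185 − 0) = +0.001081
Flow direction (−∇h) has components (-0.007619 E, -0.001081 N).
Azimuth = atan2(E, N) = atan2(-0.007619, -0.001081) = 261.9° ≈ 262°.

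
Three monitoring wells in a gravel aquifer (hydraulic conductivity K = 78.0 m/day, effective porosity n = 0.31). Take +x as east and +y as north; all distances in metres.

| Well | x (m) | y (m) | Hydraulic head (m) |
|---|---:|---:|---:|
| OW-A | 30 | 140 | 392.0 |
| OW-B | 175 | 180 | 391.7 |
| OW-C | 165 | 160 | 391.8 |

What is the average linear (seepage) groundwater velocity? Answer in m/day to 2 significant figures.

Differences from OW-A: to OW-B (Δx, Δy, Δh) = (145, 40, -0.3); to OW-C = (135, 20, -0.2).
Solve a·Δx + b·Δy = Δh: det = 145·20 − 135·40 = -2500.
∂h/∂x = [(-0.3)·20 − (-0.2)·40] / -2500 = -0.0008000
∂h/∂y = [145·(-0.2) − 135·(-0.3)] / -2500 = -0.004600
|∇h| = √(-0.0008000² + -0.004600²) = 0.004669
Seepage velocity v = K·i/n = 78.0 × 0.004669 / 0.31 = 1.175 m/day.

1.2 m/day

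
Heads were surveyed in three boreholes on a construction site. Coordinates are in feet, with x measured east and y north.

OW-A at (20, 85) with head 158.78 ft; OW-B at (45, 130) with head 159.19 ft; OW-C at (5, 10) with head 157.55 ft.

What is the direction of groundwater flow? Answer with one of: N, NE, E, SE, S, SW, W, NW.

Three-point gradient (reference OW-A): Δ to OW-B = (25, 45, +0.41), Δ to OW-C = (-15, -75, -1.23).
∂h/∂x = -0.02050, ∂h/∂y = +0.02050 (det = -1200).
Flow = −∇h = (+0.02050 east, -0.02050 north), which points southeast.

SE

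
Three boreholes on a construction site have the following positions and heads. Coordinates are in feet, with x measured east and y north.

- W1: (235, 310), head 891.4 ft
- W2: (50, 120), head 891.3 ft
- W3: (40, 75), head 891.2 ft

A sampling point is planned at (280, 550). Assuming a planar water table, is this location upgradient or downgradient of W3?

upgradient

Three-point gradient (reference W1): Δ to W2 = (-185, -190, -0.1), Δ to W3 = (-195, -235, -0.2).
∂h/∂x = -0.002257, ∂h/∂y = +0.002724 (det = 6425).
Head at (280, 550) = 891.4 + (-0.002257)·(45) + (+0.002724)·(240) = 891.95 ft.
That is higher than the 891.2 ft at W3, so the point is upgradient.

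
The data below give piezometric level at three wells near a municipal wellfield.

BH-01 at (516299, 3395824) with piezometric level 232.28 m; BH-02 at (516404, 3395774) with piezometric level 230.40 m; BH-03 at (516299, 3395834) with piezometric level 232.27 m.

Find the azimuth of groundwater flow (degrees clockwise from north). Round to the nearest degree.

087°

Three-point gradient (reference BH-01): Δ to BH-02 = (105, -50, -1.88), Δ to BH-03 = (0, 10, -0.01).
∂h/∂x = -0.01838, ∂h/∂y = -0.0010000 (det = 1050).
Flow direction (−∇h) has components (+0.01838 E, +0.0010000 N).
Azimuth = atan2(E, N) = atan2(+0.01838, +0.0010000) = 86.9° ≈ 087°.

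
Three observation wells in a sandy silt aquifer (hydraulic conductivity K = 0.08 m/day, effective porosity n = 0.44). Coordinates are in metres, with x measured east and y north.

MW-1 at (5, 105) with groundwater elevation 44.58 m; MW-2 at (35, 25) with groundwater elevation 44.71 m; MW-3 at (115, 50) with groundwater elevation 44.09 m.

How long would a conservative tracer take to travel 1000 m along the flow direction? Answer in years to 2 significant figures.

With h = a·x + b·y + c and MW-1 as origin, the differences give:
  30·a + (-80)·b = +0.13
  110·a + (-55)·b = -0.49
Eliminate b (×(-55) and ×(-80), subtract): 7150·a = -46.350 → a = ∂h/∂x = -0.006483
Back-substitute: b = ∂h/∂y = -0.004056.
|∇h| = √(-0.006483² + -0.004056²) = 0.007647
Seepage velocity v = K·i/n = 0.08 × 0.007647 / 0.44 = 0.00139 m/day.
t = 1000 / 0.00139 = 7.194e+05 days = 1.97e+03 years.

2000 years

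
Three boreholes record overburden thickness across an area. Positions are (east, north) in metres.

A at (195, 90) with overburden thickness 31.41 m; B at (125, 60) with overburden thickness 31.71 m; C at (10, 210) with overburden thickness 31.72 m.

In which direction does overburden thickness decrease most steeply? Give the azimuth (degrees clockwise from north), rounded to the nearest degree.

053°

Differences from A: to B (Δx, Δy, Δh) = (-70, -30, +0.30); to C = (-185, 120, +0.31).
Determinant of the coordinate differences = (-70)·120 − (-185)·(-30) = -13950.
∂d/∂x = [(+0.30)·120 − (+0.31)·(-30)] / -13950 = -0.003247
∂d/∂y = [(-70)·(+0.31) − (-185)·(+0.30)] / -13950 = -0.002423
Steepest decrease is along −∇f: components (+0.003247 E, +0.002423 N).
Azimuth = atan2(+0.003247, +0.002423) = 53.3° ≈ 053°.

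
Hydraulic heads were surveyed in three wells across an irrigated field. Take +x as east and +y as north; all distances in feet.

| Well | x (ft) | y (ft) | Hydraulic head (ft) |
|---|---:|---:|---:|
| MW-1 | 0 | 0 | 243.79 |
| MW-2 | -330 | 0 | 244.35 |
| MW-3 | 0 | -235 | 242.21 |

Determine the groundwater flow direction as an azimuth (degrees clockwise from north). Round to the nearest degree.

∂h/∂x = (244.35 − 243.79) / (-330 − 0) = -0.001697
∂h/∂y = (242.21 − 243.79) / (-235 − 0) = +0.006723
Flow direction (−∇h) has components (+0.001697 E, -0.006723 N).
Azimuth = atan2(E, N) = atan2(+0.001697, -0.006723) = 165.8° ≈ 166°.

166°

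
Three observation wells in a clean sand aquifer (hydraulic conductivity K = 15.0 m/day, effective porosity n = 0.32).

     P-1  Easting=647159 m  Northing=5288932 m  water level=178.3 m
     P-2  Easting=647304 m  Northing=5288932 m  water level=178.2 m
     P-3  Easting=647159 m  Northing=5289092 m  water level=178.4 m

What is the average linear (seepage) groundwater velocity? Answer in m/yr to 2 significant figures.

16 m/yr

∂h/∂x = (178.2 − 178.3) / (647304 − 647159) = -0.0006897
∂h/∂y = (178.4 − 178.3) / (5289092 − 5288932) = +0.0006250
|∇h| = √(-0.0006897² + 0.0006250²) = 0.0009308
Seepage velocity v = K·i/n = 15.0 × 0.0009308 / 0.32 = 0.04363 m/day = 15.94 m/yr.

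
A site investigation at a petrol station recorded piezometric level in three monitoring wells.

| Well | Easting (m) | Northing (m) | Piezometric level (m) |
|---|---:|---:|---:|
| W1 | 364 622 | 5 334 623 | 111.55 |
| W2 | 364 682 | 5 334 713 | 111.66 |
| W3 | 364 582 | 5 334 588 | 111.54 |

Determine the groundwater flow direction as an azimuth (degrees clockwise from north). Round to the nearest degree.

142°

Taking W1 as reference: W2−W1 = (60, 90, +0.11); W3−W1 = (-40, -35, -0.01).
Solve a·Δx + b·Δy = Δh: det = 60·(-35) − (-40)·90 = 1500.
∂h/∂x = [(+0.11)·(-35) − (-0.01)·90] / 1500 = -0.001967
∂h/∂y = [60·(-0.01) − (-40)·(+0.11)] / 1500 = +0.002533
Flow direction (−∇h) has components (+0.001967 E, -0.002533 N).
Azimuth = atan2(E, N) = atan2(+0.001967, -0.002533) = 142.2° ≈ 142°.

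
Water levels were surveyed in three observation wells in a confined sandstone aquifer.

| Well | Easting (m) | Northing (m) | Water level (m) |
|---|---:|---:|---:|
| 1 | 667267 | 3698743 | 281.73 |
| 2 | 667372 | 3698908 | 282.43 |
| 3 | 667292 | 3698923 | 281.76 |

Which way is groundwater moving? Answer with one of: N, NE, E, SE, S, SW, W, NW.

W

With h = a·x + b·y + c and 1 as origin, the differences give:
  105·a + 165·b = +0.70
  25·a + 180·b = +0.03
Eliminate b (×180 and ×165, subtract): 14775·a = 121.050 → a = ∂h/∂x = +0.008193
Back-substitute: b = ∂h/∂y = -0.0009712.
Flow = −∇h = (-0.008193 east, +0.0009712 north), which points west.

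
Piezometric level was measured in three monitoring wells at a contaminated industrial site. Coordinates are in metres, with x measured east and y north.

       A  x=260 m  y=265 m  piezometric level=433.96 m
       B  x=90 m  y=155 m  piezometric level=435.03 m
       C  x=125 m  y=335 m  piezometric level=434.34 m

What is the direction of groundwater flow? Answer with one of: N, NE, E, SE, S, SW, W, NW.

Differences from A: to B (Δx, Δy, Δh) = (-170, -110, +1.07); to C = (-135, 70, +0.38).
Determinant of the coordinate differences = (-170)·70 − (-135)·(-110) = -26750.
∂h/∂x = [(+1.07)·70 − (+0.38)·(-110)] / -26750 = -0.004363
∂h/∂y = [(-170)·(+0.38) − (-135)·(+1.07)] / -26750 = -0.002985
Flow = −∇h = (+0.004363 east, +0.002985 north), which points northeast.

NE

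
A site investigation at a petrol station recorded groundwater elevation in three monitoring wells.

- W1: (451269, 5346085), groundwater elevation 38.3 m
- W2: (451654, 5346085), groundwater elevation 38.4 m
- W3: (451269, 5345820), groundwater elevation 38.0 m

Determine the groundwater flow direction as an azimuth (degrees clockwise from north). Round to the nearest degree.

193°

∂h/∂x = (38.4 − 38.3) / (451654 − 451269) = +0.0002597
∂h/∂y = (38.0 − 38.3) / (5345820 − 5346085) = +0.001132
Flow direction (−∇h) has components (-0.0002597 E, -0.001132 N).
Azimuth = atan2(E, N) = atan2(-0.0002597, -0.001132) = 192.9° ≈ 193°.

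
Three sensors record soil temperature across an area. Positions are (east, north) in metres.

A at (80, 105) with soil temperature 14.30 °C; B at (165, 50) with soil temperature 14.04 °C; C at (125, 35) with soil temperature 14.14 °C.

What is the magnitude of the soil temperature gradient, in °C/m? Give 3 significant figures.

0.00276 °C/m

Differences from A: to B (Δx, Δy, Δh) = (85, -55, -0.26); to C = (45, -70, -0.16).
Solve a·Δx + b·Δy = ΔT: det = 85·(-70) − 45·(-55) = -3475.
∂T/∂x = [(-0.26)·(-70) − (-0.16)·(-55)] / -3475 = -0.002705
∂T/∂y = [85·(-0.16) − 45·(-0.26)] / -3475 = +0.0005468
|∇f| = √(-0.002705² + 0.0005468²) = 0.00276 °C/m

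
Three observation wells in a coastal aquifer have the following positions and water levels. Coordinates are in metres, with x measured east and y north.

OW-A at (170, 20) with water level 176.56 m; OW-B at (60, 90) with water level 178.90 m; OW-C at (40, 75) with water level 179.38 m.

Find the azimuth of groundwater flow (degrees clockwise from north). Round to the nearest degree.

085°

Differences from OW-A: to OW-B (Δx, Δy, Δh) = (-110, 70, +2.34); to OW-C = (-130, 55, +2.82).
Solve a·Δx + b·Δy = Δh: det = (-110)·55 − (-130)·70 = 3050.
∂h/∂x = [(+2.34)·55 − (+2.82)·70] / 3050 = -0.02252
∂h/∂y = [(-110)·(+2.82) − (-130)·(+2.34)] / 3050 = -0.001967
Flow direction (−∇h) has components (+0.02252 E, +0.001967 N).
Azimuth = atan2(E, N) = atan2(+0.02252, +0.001967) = 85.0° ≈ 085°.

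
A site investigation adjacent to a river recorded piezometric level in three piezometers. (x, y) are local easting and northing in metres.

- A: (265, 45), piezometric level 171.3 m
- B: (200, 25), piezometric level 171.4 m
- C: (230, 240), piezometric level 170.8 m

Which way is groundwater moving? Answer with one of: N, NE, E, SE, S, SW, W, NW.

N

Taking A as reference: B−A = (-65, -20, +0.1); C−A = (-35, 195, -0.5).
Determinant of the coordinate differences = (-65)·195 − (-35)·(-20) = -13375.
∂h/∂x = [(+0.1)·195 − (-0.5)·(-20)] / -13375 = -0.0007103
∂h/∂y = [(-65)·(-0.5) − (-35)·(+0.1)] / -13375 = -0.002692
Flow = −∇h = (+0.0007103 east, +0.002692 north), which points north.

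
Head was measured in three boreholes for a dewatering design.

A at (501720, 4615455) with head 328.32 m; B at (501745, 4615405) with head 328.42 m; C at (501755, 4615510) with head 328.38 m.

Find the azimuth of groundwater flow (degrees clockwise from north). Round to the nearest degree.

Differences from A: to B (Δx, Δy, Δh) = (25, -50, +0.10); to C = (35, 55, +0.06).
Determinant of the coordinate differences = 25·55 − 35·(-50) = 3125.
∂h/∂x = [(+0.10)·55 − (+0.06)·(-50)] / 3125 = +0.002720
∂h/∂y = [25·(+0.06) − 35·(+0.10)] / 3125 = -0.0006400
Flow direction (−∇h) has components (-0.002720 E, +0.0006400 N).
Azimuth = atan2(E, N) = atan2(-0.002720, +0.0006400) = 283.2° ≈ 283°.

283°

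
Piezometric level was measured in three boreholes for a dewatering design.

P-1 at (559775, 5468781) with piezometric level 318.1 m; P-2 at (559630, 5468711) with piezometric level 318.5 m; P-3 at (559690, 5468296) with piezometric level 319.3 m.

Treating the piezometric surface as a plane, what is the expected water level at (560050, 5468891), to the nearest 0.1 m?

317.4 m

With h = a·x + b·y + c and P-1 as origin, the differences give:
  (-145)·a + (-70)·b = +0.4
  (-85)·a + (-485)·b = +1.2
Eliminate b (×(-485) and ×(-70), subtract): 64375·a = -110.00 → a = ∂h/∂x = -0.001709
Back-substitute: b = ∂h/∂y = -0.002175.
h(560050, 5468891) = 318.1 + (-0.001709)·(275) + (-0.002175)·(110) = 318.1 -0.470 -0.239 = 317.391 m.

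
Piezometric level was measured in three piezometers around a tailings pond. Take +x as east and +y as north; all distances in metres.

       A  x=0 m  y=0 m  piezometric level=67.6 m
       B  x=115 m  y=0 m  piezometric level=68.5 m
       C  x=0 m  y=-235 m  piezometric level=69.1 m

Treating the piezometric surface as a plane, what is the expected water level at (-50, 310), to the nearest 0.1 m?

∂h/∂x = (68.5 − 67.6) / (115 − 0) = +0.007826
∂h/∂y = (69.1 − 67.6) / (-235 − 0) = -0.006383
h(-50, 310) = 67.6 + (+0.007826)·(-50) + (-0.006383)·(310) = 67.6 -0.391 -1.979 = 65.230 m.

65.2 m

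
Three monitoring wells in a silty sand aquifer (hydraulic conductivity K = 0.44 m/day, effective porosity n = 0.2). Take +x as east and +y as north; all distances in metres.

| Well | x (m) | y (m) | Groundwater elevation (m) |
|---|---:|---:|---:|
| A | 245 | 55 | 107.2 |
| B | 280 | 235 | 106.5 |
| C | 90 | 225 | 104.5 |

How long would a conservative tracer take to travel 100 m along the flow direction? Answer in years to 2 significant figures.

10 years

Three-point gradient (reference A): Δ to B = (35, 180, -0.7), Δ to C = (-155, 170, -2.7).
∂h/∂x = +0.01084, ∂h/∂y = -0.005997 (det = 33850).
|∇h| = √(0.01084² + -0.005997²) = 0.01239
Seepage velocity v = K·i/n = 0.44 × 0.01239 / 0.2 = 0.02726 m/day.
t = 100 / 0.02726 = 3668 days = 10 years.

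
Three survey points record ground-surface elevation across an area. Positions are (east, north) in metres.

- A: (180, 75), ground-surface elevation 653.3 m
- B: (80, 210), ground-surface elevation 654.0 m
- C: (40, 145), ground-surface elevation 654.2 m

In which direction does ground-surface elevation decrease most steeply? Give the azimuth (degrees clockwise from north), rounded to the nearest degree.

096°

Three-point gradient (reference A): Δ to B = (-100, 135, +0.7), Δ to C = (-140, 70, +0.9).
∂z/∂x = -0.006092, ∂z/∂y = +0.0006723 (det = 11900).
Steepest decrease is along −∇f: components (+0.006092 E, -0.0006723 N).
Azimuth = atan2(+0.006092, -0.0006723) = 96.3° ≈ 096°.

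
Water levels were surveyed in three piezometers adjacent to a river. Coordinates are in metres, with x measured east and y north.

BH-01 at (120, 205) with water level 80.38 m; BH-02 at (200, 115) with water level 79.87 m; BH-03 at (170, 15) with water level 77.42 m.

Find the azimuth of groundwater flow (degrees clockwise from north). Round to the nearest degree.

Differences from BH-01: to BH-02 (Δx, Δy, Δh) = (80, -90, -0.51); to BH-03 = (50, -190, -2.96).
Solve a·Δx + b·Δy = Δh: det = 80·(-190) − 50·(-90) = -10700.
∂h/∂x = [(-0.51)·(-190) − (-2.96)·(-90)] / -10700 = +0.01584
∂h/∂y = [80·(-2.96) − 50·(-0.51)] / -10700 = +0.01975
Flow direction (−∇h) has components (-0.01584 E, -0.01975 N).
Azimuth = atan2(E, N) = atan2(-0.01584, -0.01975) = 218.7° ≈ 219°.

219°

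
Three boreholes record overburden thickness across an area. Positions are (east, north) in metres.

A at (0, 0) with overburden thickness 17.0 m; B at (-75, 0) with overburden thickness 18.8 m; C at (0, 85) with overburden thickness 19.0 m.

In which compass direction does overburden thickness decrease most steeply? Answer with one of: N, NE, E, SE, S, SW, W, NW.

∂d/∂x = (18.8 − 17.0) / (-75 − 0) = -0.02400
∂d/∂y = (19.0 − 17.0) / (85 − 0) = +0.02353
Steepest decrease is along −∇f = (+0.02400 E, -0.02353 N) → southeast.

SE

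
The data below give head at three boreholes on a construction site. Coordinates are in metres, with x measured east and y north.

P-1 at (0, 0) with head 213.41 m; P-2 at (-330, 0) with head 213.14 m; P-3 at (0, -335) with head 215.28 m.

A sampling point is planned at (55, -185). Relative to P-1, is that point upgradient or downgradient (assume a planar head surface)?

upgradient

∂h/∂x = (213.14 − 213.41) / (-330 − 0) = +0.0008182
∂h/∂y = (215.28 − 213.41) / (-335 − 0) = -0.005582
Head at (55, -185) = 213.41 + (+0.0008182)·(55) + (-0.005582)·(-185) = 214.49 m.
That is higher than the 213.41 m at P-1, so the point is upgradient.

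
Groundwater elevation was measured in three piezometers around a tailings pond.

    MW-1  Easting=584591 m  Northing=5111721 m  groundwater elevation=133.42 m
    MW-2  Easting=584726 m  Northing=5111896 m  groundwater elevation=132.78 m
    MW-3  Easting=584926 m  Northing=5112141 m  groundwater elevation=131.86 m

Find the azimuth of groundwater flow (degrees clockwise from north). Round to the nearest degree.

Three-point gradient (reference MW-1): Δ to MW-2 = (135, 175, -0.64), Δ to MW-3 = (335, 420, -1.56).
∂h/∂x = -0.002182, ∂h/∂y = -0.001974 (det = -1925).
Flow direction (−∇h) has components (+0.002182 E, +0.001974 N).
Azimuth = atan2(E, N) = atan2(+0.002182, +0.001974) = 47.9° ≈ 048°.

048°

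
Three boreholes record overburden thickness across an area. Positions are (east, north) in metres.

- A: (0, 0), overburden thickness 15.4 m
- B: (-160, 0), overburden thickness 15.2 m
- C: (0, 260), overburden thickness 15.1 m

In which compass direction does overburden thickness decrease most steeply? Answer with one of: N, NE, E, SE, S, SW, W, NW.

∂d/∂x = (15.2 − 15.4) / (-160 − 0) = +0.001250
∂d/∂y = (15.1 − 15.4) / (260 − 0) = -0.001154
Steepest decrease is along −∇f = (-0.001250 E, +0.001154 N) → northwest.

NW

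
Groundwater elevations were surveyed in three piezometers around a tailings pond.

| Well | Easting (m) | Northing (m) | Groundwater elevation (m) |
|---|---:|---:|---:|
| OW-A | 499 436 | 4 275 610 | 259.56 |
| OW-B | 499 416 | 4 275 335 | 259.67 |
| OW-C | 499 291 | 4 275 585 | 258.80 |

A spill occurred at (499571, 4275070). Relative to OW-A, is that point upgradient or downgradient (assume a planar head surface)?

upgradient

Taking OW-A as reference: OW-B−OW-A = (-20, -275, +0.11); OW-C−OW-A = (-145, -25, -0.76).
Determinant of the coordinate differences = (-20)·(-25) − (-145)·(-275) = -39375.
∂h/∂x = [(+0.11)·(-25) − (-0.76)·(-275)] / -39375 = +0.005378
∂h/∂y = [(-20)·(-0.76) − (-145)·(+0.11)] / -39375 = -0.0007911
Head at (499571, 4275070) = 259.56 + (+0.005378)·(135) + (-0.0007911)·(-540) = 260.71 m.
That is higher than the 259.56 m at OW-A, so the point is upgradient.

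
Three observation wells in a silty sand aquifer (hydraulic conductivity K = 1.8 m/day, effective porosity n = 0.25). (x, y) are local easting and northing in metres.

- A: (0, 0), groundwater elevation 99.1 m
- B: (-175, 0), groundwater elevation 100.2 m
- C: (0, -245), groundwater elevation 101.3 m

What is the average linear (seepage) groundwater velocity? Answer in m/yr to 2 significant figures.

∂h/∂x = (100.2 − 99.1) / (-175 − 0) = -0.006286
∂h/∂y = (101.3 − 99.1) / (-245 − 0) = -0.008980
|∇h| = √(-0.006286² + -0.008980²) = 0.01096
Seepage velocity v = K·i/n = 1.8 × 0.01096 / 0.25 = 0.07891 m/day = 28.82 m/yr.

29 m/yr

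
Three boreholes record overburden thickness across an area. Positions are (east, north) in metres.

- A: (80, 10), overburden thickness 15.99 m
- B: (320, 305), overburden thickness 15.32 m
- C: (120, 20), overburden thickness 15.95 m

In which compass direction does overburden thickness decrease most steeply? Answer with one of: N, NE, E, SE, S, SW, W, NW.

Differences from A: to B (Δx, Δy, Δh) = (240, 295, -0.67); to C = (40, 10, -0.04).
Determinant of the coordinate differences = 240·10 − 40·295 = -9400.
∂d/∂x = [(-0.67)·10 − (-0.04)·295] / -9400 = -0.0005426
∂d/∂y = [240·(-0.04) − 40·(-0.67)] / -9400 = -0.001830
Steepest decrease is along −∇f = (+0.0005426 E, +0.001830 N) → north.

N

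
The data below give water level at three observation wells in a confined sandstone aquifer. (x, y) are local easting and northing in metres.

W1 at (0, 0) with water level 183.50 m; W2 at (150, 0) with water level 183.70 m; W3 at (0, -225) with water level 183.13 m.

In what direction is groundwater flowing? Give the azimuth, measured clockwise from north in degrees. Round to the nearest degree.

219°

∂h/∂x = (183.70 − 183.50) / (150 − 0) = +0.001333
∂h/∂y = (183.13 − 183.50) / (-225 − 0) = +0.001644
Flow direction (−∇h) has components (-0.001333 E, -0.001644 N).
Azimuth = atan2(E, N) = atan2(-0.001333, -0.001644) = 219.0° ≈ 219°.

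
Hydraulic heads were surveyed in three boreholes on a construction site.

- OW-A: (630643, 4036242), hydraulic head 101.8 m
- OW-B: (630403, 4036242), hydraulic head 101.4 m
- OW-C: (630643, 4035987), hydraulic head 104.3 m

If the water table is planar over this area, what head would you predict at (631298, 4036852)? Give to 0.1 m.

96.9 m

∂h/∂x = (101.4 − 101.8) / (630403 − 630643) = +0.001667
∂h/∂y = (104.3 − 101.8) / (4035987 − 4036242) = -0.009804
h(631298, 4036852) = 101.8 + (+0.001667)·(655) + (-0.009804)·(610) = 101.8 +1.092 -5.980 = 96.911 m.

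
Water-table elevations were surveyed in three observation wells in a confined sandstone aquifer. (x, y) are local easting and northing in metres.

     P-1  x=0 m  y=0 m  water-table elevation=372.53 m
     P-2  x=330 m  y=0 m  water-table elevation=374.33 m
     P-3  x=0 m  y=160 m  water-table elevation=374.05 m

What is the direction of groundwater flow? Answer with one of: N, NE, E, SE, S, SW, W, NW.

SW

∂h/∂x = (374.33 − 372.53) / (330 − 0) = +0.005455
∂h/∂y = (374.05 − 372.53) / (160 − 0) = +0.009500
Flow = −∇h = (-0.005455 east, -0.009500 north), which points southwest.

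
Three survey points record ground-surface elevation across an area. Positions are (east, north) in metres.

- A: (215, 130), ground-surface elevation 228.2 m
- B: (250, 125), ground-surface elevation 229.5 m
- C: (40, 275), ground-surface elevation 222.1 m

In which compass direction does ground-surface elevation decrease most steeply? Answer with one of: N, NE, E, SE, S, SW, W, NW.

Three-point gradient (reference A): Δ to B = (35, -5, +1.3), Δ to C = (-175, 145, -6.1).
∂z/∂x = +0.03762, ∂z/∂y = +0.003333 (det = 4200).
Steepest decrease is along −∇f = (-0.03762 E, -0.003333 N) → west.

W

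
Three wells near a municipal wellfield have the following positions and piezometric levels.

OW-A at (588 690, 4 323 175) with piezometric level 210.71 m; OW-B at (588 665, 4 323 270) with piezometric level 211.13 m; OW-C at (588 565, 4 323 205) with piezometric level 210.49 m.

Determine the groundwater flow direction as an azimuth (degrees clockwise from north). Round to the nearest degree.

Three-point gradient (reference OW-A): Δ to OW-B = (-25, 95, +0.42), Δ to OW-C = (-125, 30, -0.22).
∂h/∂x = +0.003011, ∂h/∂y = +0.005213 (det = 11125).
Flow direction (−∇h) has components (-0.003011 E, -0.005213 N).
Azimuth = atan2(E, N) = atan2(-0.003011, -0.005213) = 210.0° ≈ 210°.

210°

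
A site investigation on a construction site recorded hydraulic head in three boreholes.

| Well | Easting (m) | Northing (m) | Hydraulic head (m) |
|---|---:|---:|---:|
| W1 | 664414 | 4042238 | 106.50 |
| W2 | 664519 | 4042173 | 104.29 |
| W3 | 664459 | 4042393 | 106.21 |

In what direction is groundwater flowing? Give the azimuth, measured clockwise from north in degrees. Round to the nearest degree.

Three-point gradient (reference W1): Δ to W2 = (105, -65, -2.21), Δ to W3 = (45, 155, -0.29).
∂h/∂x = -0.01882, ∂h/∂y = +0.003594 (det = 19200).
Flow direction (−∇h) has components (+0.01882 E, -0.003594 N).
Azimuth = atan2(E, N) = atan2(+0.01882, -0.003594) = 100.8° ≈ 101°.

101°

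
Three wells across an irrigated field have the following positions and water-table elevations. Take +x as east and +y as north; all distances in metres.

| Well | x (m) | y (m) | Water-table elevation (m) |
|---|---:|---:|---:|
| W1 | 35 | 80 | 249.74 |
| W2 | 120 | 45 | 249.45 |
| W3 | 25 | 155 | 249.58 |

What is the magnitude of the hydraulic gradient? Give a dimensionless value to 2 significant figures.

0.0053

With h = a·x + b·y + c and W1 as origin, the differences give:
  85·a + (-35)·b = -0.29
  (-10)·a + 75·b = -0.16
Eliminate b (×75 and ×(-35), subtract): 6025·a = -27.350 → a = ∂h/∂x = -0.004539
Back-substitute: b = ∂h/∂y = -0.002739.
|∇h| = √(-0.004539² + -0.002739²) = 0.005301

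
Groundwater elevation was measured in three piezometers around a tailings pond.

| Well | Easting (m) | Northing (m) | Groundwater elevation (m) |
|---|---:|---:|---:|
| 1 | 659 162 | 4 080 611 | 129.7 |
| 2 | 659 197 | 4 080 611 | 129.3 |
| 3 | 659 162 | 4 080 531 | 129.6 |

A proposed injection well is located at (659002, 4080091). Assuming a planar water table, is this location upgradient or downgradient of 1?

With h = a·x + b·y + c and 1 as origin, the differences give:
  35·a + 0·b = -0.4
  0·a + (-80)·b = -0.1
Eliminate b (×(-80) and ×0, subtract): -2800·a = 32.00 → a = ∂h/∂x = -0.01143
Back-substitute: b = ∂h/∂y = +0.001250.
Head at (659002, 4080091) = 129.7 + (-0.01143)·(-160) + (+0.001250)·(-520) = 130.88 m.
That is higher than the 129.7 m at 1, so the point is upgradient.

upgradient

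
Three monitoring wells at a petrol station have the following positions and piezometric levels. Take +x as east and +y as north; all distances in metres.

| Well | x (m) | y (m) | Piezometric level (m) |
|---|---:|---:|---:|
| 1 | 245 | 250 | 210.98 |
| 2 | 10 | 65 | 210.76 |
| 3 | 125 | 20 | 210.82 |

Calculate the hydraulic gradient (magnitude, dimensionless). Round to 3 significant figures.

Taking 1 as reference: 2−1 = (-235, -185, -0.22); 3−1 = (-120, -230, -0.16).
Determinant of the coordinate differences = (-235)·(-230) − (-120)·(-185) = 31850.
∂h/∂x = [(-0.22)·(-230) − (-0.16)·(-185)] / 31850 = +0.0006593
∂h/∂y = [(-235)·(-0.16) − (-120)·(-0.22)] / 31850 = +0.0003516
|∇h| = √(0.0006593² + 0.0003516²) = 0.0007472

0.000747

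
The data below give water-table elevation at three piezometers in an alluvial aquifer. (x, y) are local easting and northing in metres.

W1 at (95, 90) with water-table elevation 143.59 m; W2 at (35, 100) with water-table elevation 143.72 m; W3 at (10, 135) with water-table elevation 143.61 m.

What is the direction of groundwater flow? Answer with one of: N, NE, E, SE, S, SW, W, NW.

With h = a·x + b·y + c and W1 as origin, the differences give:
  (-60)·a + 10·b = +0.13
  (-85)·a + 45·b = +0.02
Eliminate b (×45 and ×10, subtract): -1850·a = 5.650 → a = ∂h/∂x = -0.003054
Back-substitute: b = ∂h/∂y = -0.005324.
Flow = −∇h = (+0.003054 east, +0.005324 north), which points northeast.

NE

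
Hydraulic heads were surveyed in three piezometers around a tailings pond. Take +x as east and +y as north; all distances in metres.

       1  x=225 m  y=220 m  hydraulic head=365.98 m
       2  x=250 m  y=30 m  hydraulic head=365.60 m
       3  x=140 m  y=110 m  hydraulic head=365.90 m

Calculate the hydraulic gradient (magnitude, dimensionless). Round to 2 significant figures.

With h = a·x + b·y + c and 1 as origin, the differences give:
  25·a + (-190)·b = -0.38
  (-85)·a + (-110)·b = -0.08
Eliminate b (×(-110) and ×(-190), subtract): -18900·a = 26.600 → a = ∂h/∂x = -0.001407
Back-substitute: b = ∂h/∂y = +0.001815.
|∇h| = √(-0.001407² + 0.001815²) = 0.002296

0.0023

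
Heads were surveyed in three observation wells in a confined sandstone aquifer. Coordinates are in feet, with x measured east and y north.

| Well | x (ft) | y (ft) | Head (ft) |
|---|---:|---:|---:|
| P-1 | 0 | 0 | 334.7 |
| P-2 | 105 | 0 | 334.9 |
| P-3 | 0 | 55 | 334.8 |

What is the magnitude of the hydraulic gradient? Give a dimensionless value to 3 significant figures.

∂h/∂x = (334.9 − 334.7) / (105 − 0) = +0.001905
∂h/∂y = (334.8 − 334.7) / (55 − 0) = +0.001818
|∇h| = √(0.001905² + 0.001818²) = 0.002633

0.00263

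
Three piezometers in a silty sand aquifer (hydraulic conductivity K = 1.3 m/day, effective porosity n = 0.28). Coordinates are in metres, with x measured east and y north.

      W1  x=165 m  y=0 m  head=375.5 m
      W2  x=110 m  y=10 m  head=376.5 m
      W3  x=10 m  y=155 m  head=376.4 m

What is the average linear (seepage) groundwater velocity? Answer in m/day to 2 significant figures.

0.12 m/day

With h = a·x + b·y + c and W1 as origin, the differences give:
  (-55)·a + 10·b = +1.0
  (-155)·a + 155·b = +0.9
Eliminate b (×155 and ×10, subtract): -6975·a = 146.00 → a = ∂h/∂x = -0.02093
Back-substitute: b = ∂h/∂y = -0.01513.
|∇h| = √(-0.02093² + -0.01513²) = 0.02583
Seepage velocity v = K·i/n = 1.3 × 0.02583 / 0.28 = 0.1199 m/day.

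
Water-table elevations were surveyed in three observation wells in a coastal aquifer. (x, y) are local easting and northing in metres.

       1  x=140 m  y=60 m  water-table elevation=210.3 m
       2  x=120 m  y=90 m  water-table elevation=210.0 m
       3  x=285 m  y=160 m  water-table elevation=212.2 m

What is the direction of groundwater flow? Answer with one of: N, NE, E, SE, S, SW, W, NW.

Differences from 1: to 2 (Δx, Δy, Δh) = (-20, 30, -0.3); to 3 = (145, 100, +1.9).
Determinant of the coordinate differences = (-20)·100 − 145·30 = -6350.
∂h/∂x = [(-0.3)·100 − (+1.9)·30] / -6350 = +0.01370
∂h/∂y = [(-20)·(+1.9) − 145·(-0.3)] / -6350 = -0.0008661
Flow = −∇h = (-0.01370 east, +0.0008661 north), which points west.

W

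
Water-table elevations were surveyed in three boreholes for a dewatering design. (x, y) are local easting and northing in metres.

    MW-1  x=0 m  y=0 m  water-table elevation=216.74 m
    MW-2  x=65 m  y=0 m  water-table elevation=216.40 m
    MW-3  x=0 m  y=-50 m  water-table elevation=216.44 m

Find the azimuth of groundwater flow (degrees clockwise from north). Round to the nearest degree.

139°

∂h/∂x = (216.40 − 216.74) / (65 − 0) = -0.005231
∂h/∂y = (216.44 − 216.74) / (-50 − 0) = +0.006000
Flow direction (−∇h) has components (+0.005231 E, -0.006000 N).
Azimuth = atan2(E, N) = atan2(+0.005231, -0.006000) = 138.9° ≈ 139°.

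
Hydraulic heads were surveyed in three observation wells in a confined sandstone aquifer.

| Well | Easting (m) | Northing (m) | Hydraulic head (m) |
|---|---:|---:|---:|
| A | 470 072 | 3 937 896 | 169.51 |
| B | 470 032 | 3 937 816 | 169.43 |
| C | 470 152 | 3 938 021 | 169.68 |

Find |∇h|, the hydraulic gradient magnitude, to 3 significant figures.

Taking A as reference: B−A = (-40, -80, -0.08); C−A = (80, 125, +0.17).
Determinant of the coordinate differences = (-40)·125 − 80·(-80) = 1400.
∂h/∂x = [(-0.08)·125 − (+0.17)·(-80)] / 1400 = +0.002571
∂h/∂y = [(-40)·(+0.17) − 80·(-0.08)] / 1400 = -0.0002857
|∇h| = √(0.002571² + -0.0002857²) = 0.002587

0.00259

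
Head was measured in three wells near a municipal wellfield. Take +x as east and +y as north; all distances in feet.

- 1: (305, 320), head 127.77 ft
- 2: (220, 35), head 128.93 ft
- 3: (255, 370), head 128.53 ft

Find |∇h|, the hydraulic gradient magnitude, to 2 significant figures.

Differences from 1: to 2 (Δx, Δy, Δh) = (-85, -285, +1.16); to 3 = (-50, 50, +0.76).
Solve a·Δx + b·Δy = Δh: det = (-85)·50 − (-50)·(-285) = -18500.
∂h/∂x = [(+1.16)·50 − (+0.76)·(-285)] / -18500 = -0.01484
∂h/∂y = [(-85)·(+0.76) − (-50)·(+1.16)] / -18500 = +0.0003568
|∇h| = √(-0.01484² + 0.0003568²) = 0.01484

0.015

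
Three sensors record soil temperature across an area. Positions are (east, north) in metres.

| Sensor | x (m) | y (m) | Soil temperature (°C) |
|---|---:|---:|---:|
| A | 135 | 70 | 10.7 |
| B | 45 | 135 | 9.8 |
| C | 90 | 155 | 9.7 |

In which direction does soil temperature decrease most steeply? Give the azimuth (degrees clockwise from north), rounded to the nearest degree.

With T = a·x + b·y + c and A as origin, the differences give:
  (-90)·a + 65·b = -0.9
  (-45)·a + 85·b = -1.0
Eliminate b (×85 and ×65, subtract): -4725·a = -11.50 → a = ∂T/∂x = +0.002434
Back-substitute: b = ∂T/∂y = -0.01048.
Steepest decrease is along −∇f: components (-0.002434 E, +0.01048 N).
Azimuth = atan2(-0.002434, +0.01048) = 346.9° ≈ 347°.

347°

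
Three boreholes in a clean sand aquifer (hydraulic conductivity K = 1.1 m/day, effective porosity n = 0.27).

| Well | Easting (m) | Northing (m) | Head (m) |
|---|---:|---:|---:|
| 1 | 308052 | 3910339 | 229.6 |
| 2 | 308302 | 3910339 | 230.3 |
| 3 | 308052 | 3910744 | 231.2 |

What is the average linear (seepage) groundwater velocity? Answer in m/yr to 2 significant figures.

∂h/∂x = (230.3 − 229.6) / (308302 − 308052) = +0.002800
∂h/∂y = (231.2 − 229.6) / (3910744 − 3910339) = +0.003951
|∇h| = √(0.002800² + 0.003951²) = 0.004843
Seepage velocity v = K·i/n = 1.1 × 0.004843 / 0.27 = 0.01973 m/day = 7.206 m/yr.

7.2 m/yr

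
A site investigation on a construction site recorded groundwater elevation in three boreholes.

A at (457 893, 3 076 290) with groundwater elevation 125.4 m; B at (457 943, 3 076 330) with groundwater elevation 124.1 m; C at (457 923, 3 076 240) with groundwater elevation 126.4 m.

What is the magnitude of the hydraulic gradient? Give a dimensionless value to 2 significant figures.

0.025

Differences from A: to B (Δx, Δy, Δh) = (50, 40, -1.3); to C = (30, -50, +1.0).
Determinant of the coordinate differences = 50·(-50) − 30·40 = -3700.
∂h/∂x = [(-1.3)·(-50) − (+1.0)·40] / -3700 = -0.006757
∂h/∂y = [50·(+1.0) − 30·(-1.3)] / -3700 = -0.02405
|∇h| = √(-0.006757² + -0.02405²) = 0.02498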